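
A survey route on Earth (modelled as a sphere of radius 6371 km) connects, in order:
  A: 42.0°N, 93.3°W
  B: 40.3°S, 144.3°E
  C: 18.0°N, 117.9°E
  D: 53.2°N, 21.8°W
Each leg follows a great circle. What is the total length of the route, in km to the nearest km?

33523 km

Leg A→B: central angle 2.3986 rad, distance 15281.8 km.
Leg B→C: central angle 1.1042 rad, distance 7035.0 km.
Leg C→D: central angle 1.7590 rad, distance 11206.3 km.
Total: 15281.8 + 7035.0 + 11206.3 ≈ 33523 km.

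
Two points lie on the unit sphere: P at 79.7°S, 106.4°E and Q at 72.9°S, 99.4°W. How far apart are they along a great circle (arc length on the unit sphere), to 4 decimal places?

With latitudes φ₁ = -79.700°, φ₂ = -72.900° and longitude difference Δλ = 154.200°:
cos c = sin φ₁ sin φ₂ + cos φ₁ cos φ₂ cos Δλ = (-0.9839)(-0.9558) + (0.1788)(0.2940)(-0.9003) = 0.89306,
so c = arccos(0.89306) = 0.46670 rad.
On the unit sphere the arc length equals the central angle: 0.4667.

0.4667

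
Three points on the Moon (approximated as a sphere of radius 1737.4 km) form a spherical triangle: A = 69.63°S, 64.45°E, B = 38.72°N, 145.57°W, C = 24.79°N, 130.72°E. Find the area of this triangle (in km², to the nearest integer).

6826065 km²

Side lengths (central angles): a = 1.2240, b = 1.8399, c = 2.5349 rad; semiperimeter s = 2.7994.
By l'Huilier's theorem, tan(E/4) = √[tan(s/2) tan((s−a)/2) tan((s−b)/2) tan((s−c)/2)], giving spherical excess E = 2.2614 rad.
Area = E·R² = 2.2614 × (1737.4)² ≈ 6826065 km².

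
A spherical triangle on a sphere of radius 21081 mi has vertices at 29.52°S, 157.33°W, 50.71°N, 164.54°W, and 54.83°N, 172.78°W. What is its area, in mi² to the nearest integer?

28792644 mi²

Side lengths (central angles): a = 0.1128, b = 1.4904, c = 1.4047 rad; semiperimeter s = 1.5039.
By l'Huilier's theorem, tan(E/4) = √[tan(s/2) tan((s−a)/2) tan((s−b)/2) tan((s−c)/2)], giving spherical excess E = 0.0648 rad.
Area = E·R² = 0.0648 × (21081)² ≈ 28792644 mi².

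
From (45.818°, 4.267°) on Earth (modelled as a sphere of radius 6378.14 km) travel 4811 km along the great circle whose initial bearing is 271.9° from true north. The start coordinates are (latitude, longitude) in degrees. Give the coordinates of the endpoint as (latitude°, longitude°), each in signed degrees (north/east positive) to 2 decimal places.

32.58°, -50.04°

Angular distance δ = d/R = 4811/6378.14 = 0.75430 rad; initial bearing θ = 4.7456 rad.
sin φ₂ = sin φ₁ cos δ + cos φ₁ sin δ cos θ = (0.7171)(0.7288) + (0.6969)(0.6848)(0.0332) = 0.5384, so φ₂ = 32.58°.
Δλ = atan2(sin θ sin δ cos φ₁, cos δ − sin φ₁ sin φ₂) = atan2(-0.4770, 0.3426) = -54.310°.
λ₂ = 4.267° − 54.310° = -50.04°.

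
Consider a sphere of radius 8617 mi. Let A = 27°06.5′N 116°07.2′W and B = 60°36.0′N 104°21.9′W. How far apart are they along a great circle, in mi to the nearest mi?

5178 mi

Let φ₁ = 0.4731 rad, φ₂ = 1.0577 rad, and Δλ = 0.2052 rad.
Haversine: a = sin²(Δφ/2) + cos φ₁ cos φ₂ sin²(Δλ/2) = 0.0830 + (0.8901)(0.4909)(0.0105) = 0.08760.
Central angle c = 2·arcsin(√a) = 0.60094 rad.
Distance = R·c = 8617 × 0.6009 ≈ 5178 mi.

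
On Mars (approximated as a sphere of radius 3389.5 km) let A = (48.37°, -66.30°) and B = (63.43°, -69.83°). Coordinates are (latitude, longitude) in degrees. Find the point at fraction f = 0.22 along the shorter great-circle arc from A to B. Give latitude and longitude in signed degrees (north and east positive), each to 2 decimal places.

Central angle δ = 0.2650 rad. Interpolating on the sphere with fraction f = 0.22:
P = [sin((1−f)δ)·A + sin(fδ)·B] / sin δ = 0.7836·A + 0.2225·B in Cartesian coordinates,
giving P = (0.2435, -0.5701, 0.7847), i.e. latitude 51.69°, longitude -66.87°.

51.69°, -66.87°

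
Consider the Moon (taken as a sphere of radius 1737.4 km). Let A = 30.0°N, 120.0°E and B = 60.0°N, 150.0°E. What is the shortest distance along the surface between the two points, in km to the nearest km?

1095 km

With latitudes φ₁ = 30.000°, φ₂ = 60.000° and longitude difference Δλ = 30.000°:
cos c = sin φ₁ sin φ₂ + cos φ₁ cos φ₂ cos Δλ = (0.5000)(0.8660) + (0.8660)(0.5000)(0.8660) = 0.80801,
so c = arccos(0.80801) = 0.63003 rad.
Distance = R·c = 1737.4 × 0.6300 ≈ 1095 km.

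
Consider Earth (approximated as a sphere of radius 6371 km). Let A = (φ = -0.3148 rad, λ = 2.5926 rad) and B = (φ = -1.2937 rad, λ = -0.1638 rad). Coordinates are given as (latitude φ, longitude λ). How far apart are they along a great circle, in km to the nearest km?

9646 km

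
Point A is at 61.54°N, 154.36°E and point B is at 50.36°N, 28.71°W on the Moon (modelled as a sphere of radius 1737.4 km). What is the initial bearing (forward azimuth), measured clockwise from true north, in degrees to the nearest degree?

2°

Δλ = 176.930° = 3.0880 rad.
y = sin Δλ · cos φ₂ = (0.0536)(0.6380) = 0.0342
x = cos φ₁ sin φ₂ − sin φ₁ cos φ₂ cos Δλ = (0.4765)(0.7701) − (0.8792)(0.6380)(-0.9986) = 0.9270
θ = atan2(y, x) = 2.11°, so the bearing is 2°.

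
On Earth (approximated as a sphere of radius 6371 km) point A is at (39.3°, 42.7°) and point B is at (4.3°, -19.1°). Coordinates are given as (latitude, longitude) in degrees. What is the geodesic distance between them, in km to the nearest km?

7301 km

With latitudes φ₁ = 39.300°, φ₂ = 4.300° and longitude difference Δλ = -61.800°:
cos c = sin φ₁ sin φ₂ + cos φ₁ cos φ₂ cos Δλ = (0.6334)(0.0750) + (0.7738)(0.9972)(0.4726) = 0.41214,
so c = arccos(0.41214) = 1.14600 rad.
Distance = R·c = 6371 × 1.1460 ≈ 7301 km.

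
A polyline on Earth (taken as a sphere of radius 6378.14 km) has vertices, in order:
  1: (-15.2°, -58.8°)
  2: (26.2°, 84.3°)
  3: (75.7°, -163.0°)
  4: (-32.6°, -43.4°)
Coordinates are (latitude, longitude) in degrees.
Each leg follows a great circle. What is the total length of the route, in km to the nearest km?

38135 km

Leg 1→2: central angle 2.5119 rad, distance 16020.9 km.
Leg 2→3: central angle 1.2214 rad, distance 7790.5 km.
Leg 3→4: central angle 2.2457 rad, distance 14323.7 km.
Total: 16020.9 + 7790.5 + 14323.7 ≈ 38135 km.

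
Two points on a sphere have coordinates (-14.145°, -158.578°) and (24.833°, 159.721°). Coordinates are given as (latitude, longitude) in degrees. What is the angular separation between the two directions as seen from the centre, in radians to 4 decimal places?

Let φ₁ = -0.2469 rad, φ₂ = 0.4334 rad, and Δλ = -0.7278 rad.
Haversine: a = sin²(Δφ/2) + cos φ₁ cos φ₂ sin²(Δλ/2) = 0.1113 + (0.9697)(0.9075)(0.1267) = 0.22279.
Central angle c = 2·arcsin(√a) = 0.98314 rad.
So the angular separation is 0.9831 rad.

0.9831 rad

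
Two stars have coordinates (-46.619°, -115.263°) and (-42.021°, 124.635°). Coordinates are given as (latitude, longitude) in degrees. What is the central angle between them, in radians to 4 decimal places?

1.3381 rad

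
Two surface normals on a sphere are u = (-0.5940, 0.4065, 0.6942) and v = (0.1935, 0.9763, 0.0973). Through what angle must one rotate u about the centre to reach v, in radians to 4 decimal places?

1.2138 rad

u·v = 0.3495; |u| = 1.0000, |v| = 1.0000.
cos θ = (u·v)/(|u||v|) = 0.3495, so θ = 1.2138 rad.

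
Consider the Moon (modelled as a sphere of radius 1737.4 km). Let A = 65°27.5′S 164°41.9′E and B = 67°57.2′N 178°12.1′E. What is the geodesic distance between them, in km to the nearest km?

Let φ₁ = -1.1425 rad, φ₂ = 1.1860 rad, and Δλ = 0.2357 rad.
cos c = sin φ₁ sin φ₂ + cos φ₁ cos φ₂ cos Δλ = (-0.9097)(0.9269) + (0.4154)(0.3754)(0.9724) = -0.69155,
so c = arccos(-0.69155) = 2.33442 rad.
Distance = R·c = 1737.4 × 2.3344 ≈ 4056 km.

4056 km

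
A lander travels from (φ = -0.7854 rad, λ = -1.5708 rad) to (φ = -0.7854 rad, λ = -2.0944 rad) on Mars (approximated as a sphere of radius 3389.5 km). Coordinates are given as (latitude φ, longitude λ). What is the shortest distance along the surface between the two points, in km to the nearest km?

1248 km

In radians: φ₁ = -0.7854, φ₂ = -0.7854, Δλ = -30.000° = -0.5236 rad.
Haversine: a = sin²(Δφ/2) + cos φ₁ cos φ₂ sin²(Δλ/2) = 0.0000 + (0.7071)(0.7071)(0.0670) = 0.03349.
Central angle c = 2·arcsin(√a) = 0.36810 rad.
Distance = R·c = 3389.5 × 0.3681 ≈ 1248 km.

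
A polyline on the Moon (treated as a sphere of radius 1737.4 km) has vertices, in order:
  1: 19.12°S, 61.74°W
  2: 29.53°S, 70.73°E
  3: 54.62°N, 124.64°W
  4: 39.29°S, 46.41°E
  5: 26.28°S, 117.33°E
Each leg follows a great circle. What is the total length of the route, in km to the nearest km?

Leg 1→2: central angle 1.9754 rad, distance 3432.0 km.
Leg 2→3: central angle 2.6630 rad, distance 4626.6 km.
Leg 3→4: central angle 2.8541 rad, distance 4958.7 km.
Leg 4→5: central angle 1.0388 rad, distance 1804.9 km.
Total: 3432.0 + 4626.6 + 4958.7 + 1804.9 ≈ 14822 km.

14822 km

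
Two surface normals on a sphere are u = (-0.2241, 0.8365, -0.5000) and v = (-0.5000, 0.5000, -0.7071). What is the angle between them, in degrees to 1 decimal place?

u·v = 0.8839; |u| = 1.0000, |v| = 1.0000.
cos θ = (u·v)/(|u||v|) = 0.8839, so θ = 27.9°.

27.9°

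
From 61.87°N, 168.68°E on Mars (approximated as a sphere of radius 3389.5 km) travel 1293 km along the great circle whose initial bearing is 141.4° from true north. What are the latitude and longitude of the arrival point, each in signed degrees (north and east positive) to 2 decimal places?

Angular distance δ = d/R = 1293/3389.5 = 0.38147 rad; initial bearing θ = 2.4679 rad.
sin φ₂ = sin φ₁ cos δ + cos φ₁ sin δ cos θ = (0.8819)(0.9281) + (0.4715)(0.3723)(-0.7815) = 0.6813, so φ₂ = 42.95°.
Δλ = atan2(sin θ sin δ cos φ₁, cos δ − sin φ₁ sin φ₂) = atan2(0.1095, 0.3273) = 18.500°.
λ₂ = 168.680° + 18.500° = 187.18° → -172.82° after wrapping to (−180°, 180°].

42.95°, -172.82°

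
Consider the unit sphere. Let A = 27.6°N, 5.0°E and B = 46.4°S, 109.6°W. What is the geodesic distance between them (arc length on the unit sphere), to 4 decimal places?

2.2017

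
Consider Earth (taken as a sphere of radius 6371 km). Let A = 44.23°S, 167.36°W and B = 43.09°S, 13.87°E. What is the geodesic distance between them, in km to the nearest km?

10305 km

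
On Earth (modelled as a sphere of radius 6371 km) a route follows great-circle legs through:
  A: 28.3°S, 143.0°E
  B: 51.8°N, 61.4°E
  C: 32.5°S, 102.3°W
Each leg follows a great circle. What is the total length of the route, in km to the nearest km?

29398 km

Leg A→B: central angle 1.8682 rad, distance 11902.2 km.
Leg B→C: central angle 2.7462 rad, distance 17495.9 km.
Total: 11902.2 + 17495.9 ≈ 29398 km.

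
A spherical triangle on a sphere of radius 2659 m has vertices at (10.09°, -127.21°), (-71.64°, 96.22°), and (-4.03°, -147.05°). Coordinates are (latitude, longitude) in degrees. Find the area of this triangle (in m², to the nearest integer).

2442788 m²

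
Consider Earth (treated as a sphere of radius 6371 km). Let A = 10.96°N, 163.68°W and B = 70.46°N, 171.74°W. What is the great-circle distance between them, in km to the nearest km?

With latitudes φ₁ = 10.960°, φ₂ = 70.460° and longitude difference Δλ = -8.060°:
cos c = sin φ₁ sin φ₂ + cos φ₁ cos φ₂ cos Δλ = (0.1901)(0.9424) + (0.9818)(0.3345)(0.9901) = 0.50429,
so c = arccos(0.50429) = 1.04223 rad.
Distance = R·c = 6371 × 1.0422 ≈ 6640 km.

6640 km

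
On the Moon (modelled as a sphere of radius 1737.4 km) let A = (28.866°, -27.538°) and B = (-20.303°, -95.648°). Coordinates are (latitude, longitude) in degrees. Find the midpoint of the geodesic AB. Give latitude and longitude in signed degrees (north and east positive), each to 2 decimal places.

5.16°, -62.92°

The central angle between A and B is δ = 1.4316 rad.
With f = 0.5, the slerp weights are sin((1−f)δ)/sin δ = 0.6626 and sin(fδ)/sin δ = 0.6626.
Weighted sum of the unit vectors: (0.6626)·(0.7765,-0.4049,0.4828) + (0.6626)·(-0.0923,-0.9333,-0.3470) = (0.4534, -0.8868, 0.0900).
Converting back: φ = atan2(z, √(x²+y²)) = 5.16°, λ = atan2(y, x) = -62.92°.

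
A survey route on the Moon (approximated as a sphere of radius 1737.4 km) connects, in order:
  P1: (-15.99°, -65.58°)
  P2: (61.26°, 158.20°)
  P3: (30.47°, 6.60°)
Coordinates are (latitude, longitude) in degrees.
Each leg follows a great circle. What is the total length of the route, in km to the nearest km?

6384 km

Leg P1→P2: central angle 2.1837 rad, distance 3794.0 km.
Leg P2→P3: central angle 1.4906 rad, distance 2589.8 km.
Total: 3794.0 + 2589.8 ≈ 6384 km.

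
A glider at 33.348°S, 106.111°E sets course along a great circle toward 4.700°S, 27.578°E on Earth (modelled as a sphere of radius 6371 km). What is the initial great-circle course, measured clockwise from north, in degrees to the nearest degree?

With φ₁ = -0.5820, φ₂ = -0.0820, Δλ = -1.3707 rad, the forward-azimuth formula gives
θ = atan2( sin Δλ cos φ₂ , cos φ₁ sin φ₂ − sin φ₁ cos φ₂ cos Δλ ) = atan2(-0.9767, 0.0405) = -87.63°.
Adding 360° brings this into [0°, 360°): 272°.

272°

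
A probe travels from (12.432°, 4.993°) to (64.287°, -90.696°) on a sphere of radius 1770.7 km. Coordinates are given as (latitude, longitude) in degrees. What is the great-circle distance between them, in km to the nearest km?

2511 km

Let φ₁ = 0.2170 rad, φ₂ = 1.1220 rad, and Δλ = -1.6701 rad.
cos c = sin φ₁ sin φ₂ + cos φ₁ cos φ₂ cos Δλ = (0.2153)(0.9010) + (0.9766)(0.4339)(-0.0991) = 0.15196,
so c = arccos(0.15196) = 1.41824 rad.
Distance = R·c = 1770.7 × 1.4182 ≈ 2511 km.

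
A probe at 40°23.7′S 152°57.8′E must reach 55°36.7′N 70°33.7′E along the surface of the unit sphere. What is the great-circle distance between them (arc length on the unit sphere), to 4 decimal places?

2.0691

With latitudes φ₁ = -40.395°, φ₂ = 55.612° and longitude difference Δλ = -82.402°:
Haversine: a = sin²(Δφ/2) + cos φ₁ cos φ₂ sin²(Δλ/2) = 0.5523 + (0.7616)(0.5648)(0.4339) = 0.73896.
Central angle c = 2·arcsin(√a) = 2.06908 rad.
On the unit sphere the arc length equals the central angle: 2.0691.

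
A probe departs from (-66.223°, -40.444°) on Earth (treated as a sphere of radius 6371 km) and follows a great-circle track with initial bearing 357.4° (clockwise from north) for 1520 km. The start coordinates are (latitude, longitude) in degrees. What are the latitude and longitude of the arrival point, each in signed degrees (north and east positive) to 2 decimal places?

-52.56°, -41.45°

Angular distance δ = d/R = 1520/6371 = 0.23858 rad; initial bearing θ = 6.2378 rad.
sin φ₂ = sin φ₁ cos δ + cos φ₁ sin δ cos θ = (-0.9151)(0.9717) + (0.4032)(0.2363)(0.9990) = -0.7940, so φ₂ = -52.56°.
Δλ = atan2(sin θ sin δ cos φ₁, cos δ − sin φ₁ sin φ₂) = atan2(-0.0043, 0.2451) = -1.010°.
λ₂ = -40.444° − 1.010° = -41.45°.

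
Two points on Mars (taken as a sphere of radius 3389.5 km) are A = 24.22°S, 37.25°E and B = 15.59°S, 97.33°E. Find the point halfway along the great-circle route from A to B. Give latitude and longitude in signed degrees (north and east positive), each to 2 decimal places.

Central angle δ = 0.9903 rad. Interpolating on the sphere with fraction f = 0.5:
P = [sin((1−f)δ)·A + sin(fδ)·B] / sin δ = 0.5683·A + 0.5683·B in Cartesian coordinates,
giving P = (0.3427, 0.8566, -0.3858), i.e. latitude -22.70°, longitude 68.20°.

-22.70°, 68.20°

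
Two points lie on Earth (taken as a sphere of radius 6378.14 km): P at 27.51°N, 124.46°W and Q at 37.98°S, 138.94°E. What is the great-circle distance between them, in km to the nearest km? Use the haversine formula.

With latitudes φ₁ = 27.510°, φ₂ = -37.980° and longitude difference Δλ = -96.600°:
Haversine: a = sin²(Δφ/2) + cos φ₁ cos φ₂ sin²(Δλ/2) = 0.2926 + (0.8869)(0.7882)(0.5575) = 0.68230.
Central angle c = 2·arcsin(√a) = 1.94400 rad.
Distance = R·c = 6378.14 × 1.9440 ≈ 12399 km.

12399 km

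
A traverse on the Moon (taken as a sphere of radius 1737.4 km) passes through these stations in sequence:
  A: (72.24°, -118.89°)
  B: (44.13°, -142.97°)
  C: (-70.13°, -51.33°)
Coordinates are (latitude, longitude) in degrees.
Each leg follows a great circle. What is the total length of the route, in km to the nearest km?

4906 km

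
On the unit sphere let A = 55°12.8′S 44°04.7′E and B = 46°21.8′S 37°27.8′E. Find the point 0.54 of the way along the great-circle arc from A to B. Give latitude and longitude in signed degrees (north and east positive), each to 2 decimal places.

The central angle between A and B is δ = 0.1707 rad.
With f = 0.54, the slerp weights are sin((1−f)δ)/sin δ = 0.4618 and sin(fδ)/sin δ = 0.5419.
Weighted sum of the unit vectors: (0.4618)·(0.4099,0.3969,-0.8213) + (0.5419)·(0.5477,0.4197,-0.7237) = (0.4861, 0.4107, -0.7714).
Converting back: φ = atan2(z, √(x²+y²)) = -50.48°, λ = atan2(y, x) = 40.20°.

-50.48°, 40.20°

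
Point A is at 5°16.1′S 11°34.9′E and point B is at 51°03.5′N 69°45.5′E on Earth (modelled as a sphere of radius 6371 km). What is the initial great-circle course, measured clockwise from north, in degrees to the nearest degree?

34°

With φ₁ = -0.0919, φ₂ = 0.8911, Δλ = 1.0154 rad, the forward-azimuth formula gives
θ = atan2( sin Δλ cos φ₂ , cos φ₁ sin φ₂ − sin φ₁ cos φ₂ cos Δλ ) = atan2(0.5340, 0.8049) = 33.56°.
So the initial bearing is 34°.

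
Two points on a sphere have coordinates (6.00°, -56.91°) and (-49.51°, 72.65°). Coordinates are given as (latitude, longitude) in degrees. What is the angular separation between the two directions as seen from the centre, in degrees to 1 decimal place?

119.4°

In radians: φ₁ = 0.1047, φ₂ = -0.8641, Δλ = 129.560° = 2.2612 rad.
Haversine: a = sin²(Δφ/2) + cos φ₁ cos φ₂ sin²(Δλ/2) = 0.2169 + (0.9945)(0.6493)(0.8184) = 0.74539.
Central angle c = 2·arcsin(√a) = 2.08377 rad.
So the angular separation is 119.4°.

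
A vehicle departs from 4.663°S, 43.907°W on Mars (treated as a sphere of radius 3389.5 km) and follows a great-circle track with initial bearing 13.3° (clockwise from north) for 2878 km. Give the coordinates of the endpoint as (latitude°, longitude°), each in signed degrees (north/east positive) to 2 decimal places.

Angular distance δ = d/R = 2878/3389.5 = 0.84909 rad; initial bearing θ = 0.2321 rad.
sin φ₂ = sin φ₁ cos δ + cos φ₁ sin δ cos θ = (-0.0813)(0.6607) + (0.9967)(0.7507)(0.9732) = 0.6744, so φ₂ = 42.41°.
Δλ = atan2(sin θ sin δ cos φ₁, cos δ − sin φ₁ sin φ₂) = atan2(0.1721, 0.7155) = 13.526°.
λ₂ = -43.907° + 13.526° = -30.38°.

42.41°, -30.38°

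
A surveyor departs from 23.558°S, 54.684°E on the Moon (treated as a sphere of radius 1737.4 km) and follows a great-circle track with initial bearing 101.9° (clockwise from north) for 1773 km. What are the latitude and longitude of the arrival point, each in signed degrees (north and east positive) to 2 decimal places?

-21.72°, 118.56°

Angular distance δ = d/R = 1773/1737.4 = 1.02049 rad; initial bearing θ = 1.7785 rad.
sin φ₂ = sin φ₁ cos δ + cos φ₁ sin δ cos θ = (-0.3997)(0.5229) + (0.9167)(0.8524)(-0.2062) = -0.3701, so φ₂ = -21.72°.
Δλ = atan2(sin θ sin δ cos φ₁, cos δ − sin φ₁ sin φ₂) = atan2(0.7645, 0.3750) = 63.871°.
λ₂ = 54.684° + 63.871° = 118.56°.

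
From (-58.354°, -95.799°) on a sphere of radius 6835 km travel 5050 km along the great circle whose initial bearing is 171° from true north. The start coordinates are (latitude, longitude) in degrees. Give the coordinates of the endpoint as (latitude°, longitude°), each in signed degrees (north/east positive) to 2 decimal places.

Angular distance δ = d/R = 5050/6835 = 0.73884 rad; initial bearing θ = 2.9845 rad.
sin φ₂ = sin φ₁ cos δ + cos φ₁ sin δ cos θ = (-0.8513)(0.7392) + (0.5247)(0.6734)(-0.9877) = -0.9783, so φ₂ = -78.04°.
Δλ = atan2(sin θ sin δ cos φ₁, cos δ − sin φ₁ sin φ₂) = atan2(0.0553, -0.0936) = 149.435°.
λ₂ = -95.799° + 149.435° = 53.64°.

-78.04°, 53.64°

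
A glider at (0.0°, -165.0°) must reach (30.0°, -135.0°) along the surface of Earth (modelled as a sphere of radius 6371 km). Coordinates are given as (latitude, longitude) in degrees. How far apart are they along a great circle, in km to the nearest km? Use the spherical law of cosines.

With latitudes φ₁ = 0.000°, φ₂ = 30.000° and longitude difference Δλ = 30.000°:
cos c = sin φ₁ sin φ₂ + cos φ₁ cos φ₂ cos Δλ = (0.0000)(0.5000) + (1.0000)(0.8660)(0.8660) = 0.75000,
so c = arccos(0.75000) = 0.72273 rad.
Distance = R·c = 6371 × 0.7227 ≈ 4605 km.

4605 km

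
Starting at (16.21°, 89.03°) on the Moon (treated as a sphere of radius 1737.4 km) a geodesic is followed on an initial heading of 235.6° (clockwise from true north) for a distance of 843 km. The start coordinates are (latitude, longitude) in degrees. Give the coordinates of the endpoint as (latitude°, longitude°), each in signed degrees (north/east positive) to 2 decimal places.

-0.35°, 66.40°

Angular distance δ = d/R = 843/1737.4 = 0.48521 rad; initial bearing θ = 4.1120 rad.
sin φ₂ = sin φ₁ cos δ + cos φ₁ sin δ cos θ = (0.2792)(0.8846) + (0.9602)(0.4664)(-0.5650) = -0.0061, so φ₂ = -0.35°.
Δλ = atan2(sin θ sin δ cos φ₁, cos δ − sin φ₁ sin φ₂) = atan2(-0.3695, 0.8863) = -22.633°.
λ₂ = 89.030° − 22.633° = 66.40°.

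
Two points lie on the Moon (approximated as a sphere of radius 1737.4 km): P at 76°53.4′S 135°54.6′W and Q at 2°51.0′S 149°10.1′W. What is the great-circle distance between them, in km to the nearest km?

With latitudes φ₁ = -76.890°, φ₂ = -2.850° and longitude difference Δλ = -13.258°:
cos c = sin φ₁ sin φ₂ + cos φ₁ cos φ₂ cos Δλ = (-0.9739)(-0.0497) + (0.2268)(0.9988)(0.9733) = 0.26893,
so c = arccos(0.26893) = 1.29852 rad.
Distance = R·c = 1737.4 × 1.2985 ≈ 2256 km.

2256 km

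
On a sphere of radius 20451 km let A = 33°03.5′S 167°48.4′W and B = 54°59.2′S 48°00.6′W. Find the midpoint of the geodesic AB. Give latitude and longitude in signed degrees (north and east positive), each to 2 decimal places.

-61.39°, -125.81°

The central angle between A and B is δ = 1.3615 rad.
With f = 0.5, the slerp weights are sin((1−f)δ)/sin δ = 0.6434 and sin(fδ)/sin δ = 0.6434.
Weighted sum of the unit vectors: (0.6434)·(-0.8192,-0.1770,-0.5455) + (0.6434)·(0.3839,-0.4265,-0.8190) = (-0.2801, -0.3883, -0.8779).
Converting back: φ = atan2(z, √(x²+y²)) = -61.39°, λ = atan2(y, x) = -125.81°.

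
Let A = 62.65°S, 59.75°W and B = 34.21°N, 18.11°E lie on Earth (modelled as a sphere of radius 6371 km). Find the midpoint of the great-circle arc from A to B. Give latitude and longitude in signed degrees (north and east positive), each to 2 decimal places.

-17.61°, -7.82°

Central angle δ = 2.0037 rad. Interpolating on the sphere with fraction f = 0.5:
P = [sin((1−f)δ)·A + sin(fδ)·B] / sin δ = 0.9281·A + 0.9281·B in Cartesian coordinates,
giving P = (0.9443, -0.1297, -0.3025), i.e. latitude -17.61°, longitude -7.82°.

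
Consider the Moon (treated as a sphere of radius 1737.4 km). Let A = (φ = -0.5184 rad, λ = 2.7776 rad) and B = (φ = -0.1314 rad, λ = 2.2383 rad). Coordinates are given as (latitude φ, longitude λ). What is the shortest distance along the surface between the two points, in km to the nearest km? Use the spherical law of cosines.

1107 km

In radians: φ₁ = -0.5184, φ₂ = -0.1314, Δλ = -30.900° = -0.5393 rad.
cos c = sin φ₁ sin φ₂ + cos φ₁ cos φ₂ cos Δλ = (-0.4955)(-0.1310) + (0.8686)(0.9914)(0.8581) = 0.80382,
so c = arccos(0.80382) = 0.63710 rad.
Distance = R·c = 1737.4 × 0.6371 ≈ 1107 km.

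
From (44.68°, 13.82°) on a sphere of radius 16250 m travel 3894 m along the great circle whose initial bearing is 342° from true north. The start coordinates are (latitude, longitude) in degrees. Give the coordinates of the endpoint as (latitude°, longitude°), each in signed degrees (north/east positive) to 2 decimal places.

57.52°, 5.97°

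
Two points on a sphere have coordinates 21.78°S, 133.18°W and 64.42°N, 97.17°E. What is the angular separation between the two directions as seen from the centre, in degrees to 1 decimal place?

126.2°

Let φ₁ = -0.3801 rad, φ₂ = 1.1243 rad, and Δλ = -2.2628 rad.
cos c = sin φ₁ sin φ₂ + cos φ₁ cos φ₂ cos Δλ = (-0.3710)(0.9020) + (0.9286)(0.4318)(-0.6381) = -0.59052,
so c = arccos(-0.59052) = 2.20250 rad.
So the angular separation is 126.2°.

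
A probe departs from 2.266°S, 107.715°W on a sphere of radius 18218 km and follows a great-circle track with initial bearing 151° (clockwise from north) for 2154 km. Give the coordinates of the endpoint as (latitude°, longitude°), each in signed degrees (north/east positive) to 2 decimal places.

Angular distance δ = d/R = 2154/18218 = 0.11823 rad; initial bearing θ = 2.6354 rad.
sin φ₂ = sin φ₁ cos δ + cos φ₁ sin δ cos θ = (-0.0395)(0.9930) + (0.9992)(0.1180)(-0.8746) = -0.1424, so φ₂ = -8.18°.
Δλ = atan2(sin θ sin δ cos φ₁, cos δ − sin φ₁ sin φ₂) = atan2(0.0571, 0.9874) = 3.312°.
λ₂ = -107.715° + 3.312° = -104.40°.

-8.18°, -104.40°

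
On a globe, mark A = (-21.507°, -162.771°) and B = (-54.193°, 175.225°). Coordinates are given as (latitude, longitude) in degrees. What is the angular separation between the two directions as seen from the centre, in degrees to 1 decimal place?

36.7°

With latitudes φ₁ = -21.507°, φ₂ = -54.193° and longitude difference Δλ = -22.004°:
cos c = sin φ₁ sin φ₂ + cos φ₁ cos φ₂ cos Δλ = (-0.3666)(-0.8110) + (0.9304)(0.5851)(0.9272) = 0.80199,
so c = arccos(0.80199) = 0.64017 rad.
So the angular separation is 36.7°.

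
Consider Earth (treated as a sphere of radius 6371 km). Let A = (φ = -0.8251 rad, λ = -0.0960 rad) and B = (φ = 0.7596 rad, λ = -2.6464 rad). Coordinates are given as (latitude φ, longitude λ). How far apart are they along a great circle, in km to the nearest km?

17359 km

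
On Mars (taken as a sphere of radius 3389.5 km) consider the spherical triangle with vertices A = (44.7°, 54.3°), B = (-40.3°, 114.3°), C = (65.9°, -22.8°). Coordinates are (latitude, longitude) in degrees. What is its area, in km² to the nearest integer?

3126676 km²

Side lengths (central angles): a = 2.5297, b = 0.7857, c = 1.7557 rad; semiperimeter s = 2.5356.
By l'Huilier's theorem, tan(E/4) = √[tan(s/2) tan((s−a)/2) tan((s−b)/2) tan((s−c)/2)], giving spherical excess E = 0.2722 rad.
Area = E·R² = 0.2722 × (3389.5)² ≈ 3126676 km².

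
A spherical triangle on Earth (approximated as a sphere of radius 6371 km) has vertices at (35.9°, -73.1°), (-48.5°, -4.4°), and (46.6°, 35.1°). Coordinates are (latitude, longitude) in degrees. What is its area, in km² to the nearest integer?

Side lengths (central angles): a = 1.7649, b = 1.3158, c = 1.8175 rad; semiperimeter s = 2.4491.
By l'Huilier's theorem, tan(E/4) = √[tan(s/2) tan((s−a)/2) tan((s−b)/2) tan((s−c)/2)], giving spherical excess E = 1.7013 rad.
Area = E·R² = 1.7013 × (6371)² ≈ 69056222 km².

69056222 km²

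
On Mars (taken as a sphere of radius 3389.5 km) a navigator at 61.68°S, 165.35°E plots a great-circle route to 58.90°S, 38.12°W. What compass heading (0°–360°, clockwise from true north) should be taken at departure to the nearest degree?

With φ₁ = -1.0765, φ₂ = -1.0280, Δλ = 2.7320 rad, the forward-azimuth formula gives
θ = atan2( sin Δλ cos φ₂ , cos φ₁ sin φ₂ − sin φ₁ cos φ₂ cos Δλ ) = atan2(0.2057, -0.8233) = 165.97°.
So the initial bearing is 166°.

166°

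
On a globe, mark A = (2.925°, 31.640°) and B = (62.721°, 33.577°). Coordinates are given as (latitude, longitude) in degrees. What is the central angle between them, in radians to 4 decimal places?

1.0439 rad

Let φ₁ = 0.0511 rad, φ₂ = 1.0947 rad, and Δλ = 0.0338 rad.
Haversine: a = sin²(Δφ/2) + cos φ₁ cos φ₂ sin²(Δλ/2) = 0.2485 + (0.9987)(0.4583)(0.0003) = 0.24859.
Central angle c = 2·arcsin(√a) = 1.04394 rad.
So the angular separation is 1.0439 rad.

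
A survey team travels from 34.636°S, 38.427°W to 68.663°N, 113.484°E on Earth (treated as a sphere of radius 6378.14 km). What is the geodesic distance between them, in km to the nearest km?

15865 km

With latitudes φ₁ = -34.636°, φ₂ = 68.663° and longitude difference Δλ = 151.911°:
cos c = sin φ₁ sin φ₂ + cos φ₁ cos φ₂ cos Δλ = (-0.5684)(0.9315) + (0.8228)(0.3639)(-0.8822) = -0.79351,
so c = arccos(-0.79351) = 2.48736 rad.
Distance = R·c = 6378.14 × 2.4874 ≈ 15865 km.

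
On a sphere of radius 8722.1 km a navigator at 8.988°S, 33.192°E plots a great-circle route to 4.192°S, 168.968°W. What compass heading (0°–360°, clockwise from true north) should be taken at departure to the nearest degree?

120°

Δλ = 157.840° = 2.7548 rad.
y = sin Δλ · cos φ₂ = (0.3772)(0.9973) = 0.3762
x = cos φ₁ sin φ₂ − sin φ₁ cos φ₂ cos Δλ = (0.9877)(-0.0731) − (-0.1562)(0.9973)(-0.9261) = -0.2165
θ = atan2(y, x) = 119.92°, so the bearing is 120°.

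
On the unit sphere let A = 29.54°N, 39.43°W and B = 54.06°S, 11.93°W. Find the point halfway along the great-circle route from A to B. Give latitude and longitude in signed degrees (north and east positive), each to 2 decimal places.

-12.60°, -28.40°

The central angle between A and B is δ = 1.5170 rad.
With f = 0.5, the slerp weights are sin((1−f)δ)/sin δ = 0.6888 and sin(fδ)/sin δ = 0.6888.
Weighted sum of the unit vectors: (0.6888)·(0.6720,-0.5526,0.4930) + (0.6888)·(0.5743,-0.1213,-0.8096) = (0.8585, -0.4642, -0.2181).
Converting back: φ = atan2(z, √(x²+y²)) = -12.60°, λ = atan2(y, x) = -28.40°.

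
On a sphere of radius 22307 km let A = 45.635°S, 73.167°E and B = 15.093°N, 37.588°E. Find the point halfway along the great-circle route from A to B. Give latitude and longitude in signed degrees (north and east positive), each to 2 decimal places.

-15.98°, 52.44°

Central angle δ = 1.1994 rad. Interpolating on the sphere with fraction f = 0.5:
P = [sin((1−f)δ)·A + sin(fδ)·B] / sin δ = 0.6057·A + 0.6057·B in Cartesian coordinates,
giving P = (0.5860, 0.7621, -0.2753), i.e. latitude -15.98°, longitude 52.44°.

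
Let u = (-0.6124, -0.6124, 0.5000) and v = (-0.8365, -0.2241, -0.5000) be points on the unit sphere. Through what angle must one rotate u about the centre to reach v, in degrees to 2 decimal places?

66.45°

u·v = 0.3995; |u| = 1.0000, |v| = 1.0000.
cos θ = (u·v)/(|u||v|) = 0.3995, so θ = 66.45°.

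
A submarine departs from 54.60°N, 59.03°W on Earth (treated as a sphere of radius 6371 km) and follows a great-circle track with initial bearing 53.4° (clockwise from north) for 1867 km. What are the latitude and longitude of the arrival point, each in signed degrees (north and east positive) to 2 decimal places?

Angular distance δ = d/R = 1867/6371 = 0.29305 rad; initial bearing θ = 0.9320 rad.
sin φ₂ = sin φ₁ cos δ + cos φ₁ sin δ cos θ = (0.8151)(0.9574) + (0.5793)(0.2889)(0.5962) = 0.8801, so φ₂ = 61.66°.
Δλ = atan2(sin θ sin δ cos φ₁, cos δ − sin φ₁ sin φ₂) = atan2(0.1343, 0.2399) = 29.245°.
λ₂ = -59.030° + 29.245° = -29.79°.

61.66°, -29.79°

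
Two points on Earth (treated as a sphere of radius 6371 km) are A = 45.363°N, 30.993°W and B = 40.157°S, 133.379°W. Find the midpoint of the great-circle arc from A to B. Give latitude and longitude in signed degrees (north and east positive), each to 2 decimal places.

The central angle between A and B is δ = 2.1823 rad.
With f = 0.5, the slerp weights are sin((1−f)δ)/sin δ = 1.0835 and sin(fδ)/sin δ = 1.0835.
Weighted sum of the unit vectors: (1.0835)·(0.6023,-0.3618,0.7116) + (1.0835)·(-0.5249,-0.5555,-0.6449) = (0.0838, -0.9939, 0.0723).
Converting back: φ = atan2(z, √(x²+y²)) = 4.14°, λ = atan2(y, x) = -85.18°.

4.14°, -85.18°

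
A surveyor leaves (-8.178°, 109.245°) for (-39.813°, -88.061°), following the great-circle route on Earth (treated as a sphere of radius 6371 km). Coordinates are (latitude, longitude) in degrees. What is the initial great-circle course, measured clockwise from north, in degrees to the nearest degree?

With φ₁ = -0.1427, φ₂ = -0.6949, Δλ = 2.8395 rad, the forward-azimuth formula gives
θ = atan2( sin Δλ cos φ₂ , cos φ₁ sin φ₂ − sin φ₁ cos φ₂ cos Δλ ) = atan2(0.2285, -0.7381) = 162.80°.
So the initial bearing is 163°.

163°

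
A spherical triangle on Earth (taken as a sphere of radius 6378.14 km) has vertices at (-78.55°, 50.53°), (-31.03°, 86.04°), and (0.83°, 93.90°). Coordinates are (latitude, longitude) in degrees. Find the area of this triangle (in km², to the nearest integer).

1342192 km²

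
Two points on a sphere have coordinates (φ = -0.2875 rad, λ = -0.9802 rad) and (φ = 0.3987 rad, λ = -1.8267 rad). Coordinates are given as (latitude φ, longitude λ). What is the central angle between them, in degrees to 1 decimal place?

In radians: φ₁ = -0.2875, φ₂ = 0.3987, Δλ = -48.501° = -0.8465 rad.
cos c = sin φ₁ sin φ₂ + cos φ₁ cos φ₂ cos Δλ = (-0.2836)(0.3882) + (0.9590)(0.9216)(0.6626) = 0.47549,
so c = arccos(0.47549) = 1.07527 rad.
So the angular separation is 61.6°.

61.6°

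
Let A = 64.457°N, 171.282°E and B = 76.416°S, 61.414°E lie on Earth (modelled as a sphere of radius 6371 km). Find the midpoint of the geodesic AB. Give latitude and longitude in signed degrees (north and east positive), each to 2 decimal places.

-9.54°, 139.13°

Central angle δ = 2.7176 rad. Interpolating on the sphere with fraction f = 0.5:
P = [sin((1−f)δ)·A + sin(fδ)·B] / sin δ = 2.3761·A + 2.3761·B in Cartesian coordinates,
giving P = (-0.7457, 0.6453, -0.1658), i.e. latitude -9.54°, longitude 139.13°.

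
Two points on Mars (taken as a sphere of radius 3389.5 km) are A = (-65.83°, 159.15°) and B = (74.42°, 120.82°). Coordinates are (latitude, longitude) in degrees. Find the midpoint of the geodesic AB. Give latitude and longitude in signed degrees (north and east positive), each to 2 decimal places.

The central angle between A and B is δ = 2.4858 rad.
With f = 0.5, the slerp weights are sin((1−f)δ)/sin δ = 1.5525 and sin(fδ)/sin δ = 1.5525.
Weighted sum of the unit vectors: (1.5525)·(-0.3826,0.1457,-0.9123) + (1.5525)·(-0.1376,0.2307,0.9633) = (-0.8077, 0.5843, 0.0791).
Converting back: φ = atan2(z, √(x²+y²)) = 4.53°, λ = atan2(y, x) = 144.11°.

4.53°, 144.11°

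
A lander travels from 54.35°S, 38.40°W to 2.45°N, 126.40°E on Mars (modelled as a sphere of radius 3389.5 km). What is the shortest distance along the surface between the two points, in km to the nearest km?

With latitudes φ₁ = -54.350°, φ₂ = 2.450° and longitude difference Δλ = 164.800°:
Haversine: a = sin²(Δφ/2) + cos φ₁ cos φ₂ sin²(Δλ/2) = 0.2262 + (0.5828)(0.9991)(0.9825) = 0.79833.
Central angle c = 2·arcsin(√a) = 2.21014 rad.
Distance = R·c = 3389.5 × 2.2101 ≈ 7491 km.

7491 km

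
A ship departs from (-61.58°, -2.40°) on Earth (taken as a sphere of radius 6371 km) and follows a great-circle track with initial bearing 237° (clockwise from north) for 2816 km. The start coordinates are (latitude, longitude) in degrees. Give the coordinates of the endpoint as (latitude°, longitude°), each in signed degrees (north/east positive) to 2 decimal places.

Angular distance δ = d/R = 2816/6371 = 0.44200 rad; initial bearing θ = 4.1364 rad.
sin φ₂ = sin φ₁ cos δ + cos φ₁ sin δ cos θ = (-0.8795)(0.9039) + (0.4759)(0.4278)(-0.5446) = -0.9058, so φ₂ = -64.94°.
Δλ = atan2(sin θ sin δ cos φ₁, cos δ − sin φ₁ sin φ₂) = atan2(-0.1707, 0.1072) = -57.870°.
λ₂ = -2.400° − 57.870° = -60.27°.

-64.94°, -60.27°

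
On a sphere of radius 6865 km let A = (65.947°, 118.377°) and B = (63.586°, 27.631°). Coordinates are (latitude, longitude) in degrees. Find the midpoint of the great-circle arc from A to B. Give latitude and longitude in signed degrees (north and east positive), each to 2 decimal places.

The central angle between A and B is δ = 0.6172 rad.
With f = 0.5, the slerp weights are sin((1−f)δ)/sin δ = 0.5248 and sin(fδ)/sin δ = 0.5248.
Weighted sum of the unit vectors: (0.5248)·(-0.1937,0.3586,0.9132) + (0.5248)·(0.3941,0.2063,0.8956) = (0.1052, 0.2965, 0.9492).
Converting back: φ = atan2(z, √(x²+y²)) = 71.67°, λ = atan2(y, x) = 70.47°.

71.67°, 70.47°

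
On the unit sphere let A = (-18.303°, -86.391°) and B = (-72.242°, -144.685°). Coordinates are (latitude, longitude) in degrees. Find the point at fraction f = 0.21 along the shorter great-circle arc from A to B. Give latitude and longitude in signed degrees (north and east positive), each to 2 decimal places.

-30.94°, -90.85°

Central angle δ = 1.1026 rad. Interpolating on the sphere with fraction f = 0.21:
P = [sin((1−f)δ)·A + sin(fδ)·B] / sin δ = 0.8573·A + 0.2572·B in Cartesian coordinates,
giving P = (-0.0128, -0.8576, -0.5141), i.e. latitude -30.94°, longitude -90.85°.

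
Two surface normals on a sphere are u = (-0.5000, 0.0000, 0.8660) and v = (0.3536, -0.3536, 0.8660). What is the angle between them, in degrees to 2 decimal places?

55.03°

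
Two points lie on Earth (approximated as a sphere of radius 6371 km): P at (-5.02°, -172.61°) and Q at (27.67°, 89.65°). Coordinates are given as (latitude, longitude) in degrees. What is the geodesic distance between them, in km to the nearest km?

11028 km

Let φ₁ = -0.0876 rad, φ₂ = 0.4829 rad, and Δλ = -1.7059 rad.
cos c = sin φ₁ sin φ₂ + cos φ₁ cos φ₂ cos Δλ = (-0.0875)(0.4644) + (0.9962)(0.8856)(-0.1347) = -0.15945,
so c = arccos(-0.15945) = 1.73093 rad.
Distance = R·c = 6371 × 1.7309 ≈ 11028 km.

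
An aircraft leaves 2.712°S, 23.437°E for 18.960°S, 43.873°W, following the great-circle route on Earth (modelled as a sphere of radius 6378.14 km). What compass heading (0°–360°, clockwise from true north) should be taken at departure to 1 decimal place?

250.6°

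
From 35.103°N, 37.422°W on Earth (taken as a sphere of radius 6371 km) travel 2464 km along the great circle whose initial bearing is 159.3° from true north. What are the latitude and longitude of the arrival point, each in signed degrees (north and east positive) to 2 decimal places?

Angular distance δ = d/R = 2464/6371 = 0.38675 rad; initial bearing θ = 2.7803 rad.
sin φ₂ = sin φ₁ cos δ + cos φ₁ sin δ cos θ = (0.5750)(0.9261) + (0.8181)(0.3772)(-0.9354) = 0.2439, so φ₂ = 14.12°.
Δλ = atan2(sin θ sin δ cos φ₁, cos δ − sin φ₁ sin φ₂) = atan2(0.1091, 0.7859) = 7.902°.
λ₂ = -37.422° + 7.902° = -29.52°.

14.12°, -29.52°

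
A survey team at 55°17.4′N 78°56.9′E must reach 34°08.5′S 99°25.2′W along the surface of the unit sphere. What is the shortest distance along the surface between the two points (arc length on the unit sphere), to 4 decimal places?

2.7720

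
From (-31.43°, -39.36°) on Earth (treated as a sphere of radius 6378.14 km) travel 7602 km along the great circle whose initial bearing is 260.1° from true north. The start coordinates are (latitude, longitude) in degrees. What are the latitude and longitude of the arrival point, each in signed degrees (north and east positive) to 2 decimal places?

Angular distance δ = d/R = 7602/6378.14 = 1.19188 rad; initial bearing θ = 4.5396 rad.
sin φ₂ = sin φ₁ cos δ + cos φ₁ sin δ cos θ = (-0.5215)(0.3699) + (0.8533)(0.9291)(-0.1719) = -0.3292, so φ₂ = -19.22°.
Δλ = atan2(sin θ sin δ cos φ₁, cos δ − sin φ₁ sin φ₂) = atan2(-0.7809, 0.1983) = -75.756°.
λ₂ = -39.360° − 75.756° = -115.12°.

-19.22°, -115.12°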